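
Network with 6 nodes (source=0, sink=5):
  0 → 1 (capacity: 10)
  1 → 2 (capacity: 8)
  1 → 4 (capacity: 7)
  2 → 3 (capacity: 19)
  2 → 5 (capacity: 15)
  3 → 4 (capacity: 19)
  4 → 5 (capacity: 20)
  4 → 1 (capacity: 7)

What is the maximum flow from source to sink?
Maximum flow = 10

Max flow: 10

Flow assignment:
  0 → 1: 10/10
  1 → 2: 8/8
  1 → 4: 2/7
  2 → 5: 8/15
  4 → 5: 2/20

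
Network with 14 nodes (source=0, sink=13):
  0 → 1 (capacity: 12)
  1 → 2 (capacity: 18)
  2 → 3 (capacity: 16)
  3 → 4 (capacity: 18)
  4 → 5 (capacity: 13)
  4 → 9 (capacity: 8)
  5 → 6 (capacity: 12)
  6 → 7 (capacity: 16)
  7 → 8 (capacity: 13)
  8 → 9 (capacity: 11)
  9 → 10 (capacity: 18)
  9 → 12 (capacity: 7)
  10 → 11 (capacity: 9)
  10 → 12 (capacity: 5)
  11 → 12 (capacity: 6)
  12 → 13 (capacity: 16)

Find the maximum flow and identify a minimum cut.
Max flow = 12, Min cut edges: (0,1)

Maximum flow: 12
Minimum cut: (0,1)
Partition: S = [0], T = [1, 2, 3, 4, 5, 6, 7, 8, 9, 10, 11, 12, 13]

Max-flow min-cut theorem verified: both equal 12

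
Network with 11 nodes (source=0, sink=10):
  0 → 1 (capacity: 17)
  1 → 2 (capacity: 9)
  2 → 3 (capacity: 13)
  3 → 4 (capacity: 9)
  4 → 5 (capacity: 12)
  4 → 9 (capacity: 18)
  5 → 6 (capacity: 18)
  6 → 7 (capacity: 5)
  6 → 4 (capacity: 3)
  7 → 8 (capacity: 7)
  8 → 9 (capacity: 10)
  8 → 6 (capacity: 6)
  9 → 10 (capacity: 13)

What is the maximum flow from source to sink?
Maximum flow = 9

Max flow: 9

Flow assignment:
  0 → 1: 9/17
  1 → 2: 9/9
  2 → 3: 9/13
  3 → 4: 9/9
  4 → 9: 9/18
  9 → 10: 9/13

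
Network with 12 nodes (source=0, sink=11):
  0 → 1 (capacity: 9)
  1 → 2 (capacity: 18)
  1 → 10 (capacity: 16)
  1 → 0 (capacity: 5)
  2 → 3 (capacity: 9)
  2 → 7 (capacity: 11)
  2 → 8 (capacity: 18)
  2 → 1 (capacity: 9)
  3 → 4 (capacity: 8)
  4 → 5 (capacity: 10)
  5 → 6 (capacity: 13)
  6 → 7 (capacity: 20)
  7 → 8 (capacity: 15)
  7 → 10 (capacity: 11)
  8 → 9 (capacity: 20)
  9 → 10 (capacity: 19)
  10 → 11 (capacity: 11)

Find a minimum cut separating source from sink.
Min cut value = 9, edges: (0,1)

Min cut value: 9
Partition: S = [0], T = [1, 2, 3, 4, 5, 6, 7, 8, 9, 10, 11]
Cut edges: (0,1)

By max-flow min-cut theorem, max flow = min cut = 9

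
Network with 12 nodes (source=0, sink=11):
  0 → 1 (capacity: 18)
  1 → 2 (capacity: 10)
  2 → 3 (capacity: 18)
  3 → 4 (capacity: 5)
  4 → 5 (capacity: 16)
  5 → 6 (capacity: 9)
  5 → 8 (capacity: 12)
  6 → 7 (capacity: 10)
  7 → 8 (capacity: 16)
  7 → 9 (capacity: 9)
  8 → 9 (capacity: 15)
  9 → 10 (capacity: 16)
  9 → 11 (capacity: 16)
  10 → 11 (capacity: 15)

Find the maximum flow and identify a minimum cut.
Max flow = 5, Min cut edges: (3,4)

Maximum flow: 5
Minimum cut: (3,4)
Partition: S = [0, 1, 2, 3], T = [4, 5, 6, 7, 8, 9, 10, 11]

Max-flow min-cut theorem verified: both equal 5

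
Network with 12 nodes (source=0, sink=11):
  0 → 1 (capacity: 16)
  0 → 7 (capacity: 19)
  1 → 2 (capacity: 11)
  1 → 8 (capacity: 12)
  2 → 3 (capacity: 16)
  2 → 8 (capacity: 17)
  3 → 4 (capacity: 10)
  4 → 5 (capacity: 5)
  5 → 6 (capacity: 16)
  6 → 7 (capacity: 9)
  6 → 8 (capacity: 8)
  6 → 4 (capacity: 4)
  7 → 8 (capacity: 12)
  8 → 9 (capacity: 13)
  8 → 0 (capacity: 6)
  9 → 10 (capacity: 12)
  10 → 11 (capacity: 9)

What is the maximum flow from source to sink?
Maximum flow = 9

Max flow: 9

Flow assignment:
  0 → 1: 4/16
  0 → 7: 11/19
  1 → 2: 4/11
  2 → 8: 4/17
  7 → 8: 11/12
  8 → 9: 9/13
  8 → 0: 6/6
  9 → 10: 9/12
  10 → 11: 9/9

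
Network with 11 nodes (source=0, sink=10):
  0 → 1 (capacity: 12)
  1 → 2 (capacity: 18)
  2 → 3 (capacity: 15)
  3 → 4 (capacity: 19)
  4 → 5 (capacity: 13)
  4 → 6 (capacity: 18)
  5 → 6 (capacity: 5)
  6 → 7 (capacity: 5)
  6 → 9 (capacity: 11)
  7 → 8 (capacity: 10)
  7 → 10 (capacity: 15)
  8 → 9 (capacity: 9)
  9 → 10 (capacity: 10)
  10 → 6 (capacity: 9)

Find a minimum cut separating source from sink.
Min cut value = 12, edges: (0,1)

Min cut value: 12
Partition: S = [0], T = [1, 2, 3, 4, 5, 6, 7, 8, 9, 10]
Cut edges: (0,1)

By max-flow min-cut theorem, max flow = min cut = 12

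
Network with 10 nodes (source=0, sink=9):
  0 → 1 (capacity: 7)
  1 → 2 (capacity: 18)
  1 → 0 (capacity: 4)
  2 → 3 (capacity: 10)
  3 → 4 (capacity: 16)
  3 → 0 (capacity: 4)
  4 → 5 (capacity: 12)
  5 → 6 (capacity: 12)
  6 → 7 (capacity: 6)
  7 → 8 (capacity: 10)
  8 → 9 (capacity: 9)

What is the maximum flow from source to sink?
Maximum flow = 6

Max flow: 6

Flow assignment:
  0 → 1: 7/7
  1 → 2: 7/18
  2 → 3: 7/10
  3 → 4: 6/16
  3 → 0: 1/4
  4 → 5: 6/12
  5 → 6: 6/12
  6 → 7: 6/6
  7 → 8: 6/10
  8 → 9: 6/9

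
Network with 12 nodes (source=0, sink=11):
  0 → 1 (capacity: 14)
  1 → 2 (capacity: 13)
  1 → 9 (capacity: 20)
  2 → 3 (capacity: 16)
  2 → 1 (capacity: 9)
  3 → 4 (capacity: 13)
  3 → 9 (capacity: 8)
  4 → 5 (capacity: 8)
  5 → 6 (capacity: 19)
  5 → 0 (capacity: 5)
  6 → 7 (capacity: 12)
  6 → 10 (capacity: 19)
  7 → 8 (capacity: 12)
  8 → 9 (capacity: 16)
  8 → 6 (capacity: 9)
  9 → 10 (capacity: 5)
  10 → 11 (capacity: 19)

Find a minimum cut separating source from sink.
Min cut value = 13, edges: (4,5), (9,10)

Min cut value: 13
Partition: S = [0, 1, 2, 3, 4, 9], T = [5, 6, 7, 8, 10, 11]
Cut edges: (4,5), (9,10)

By max-flow min-cut theorem, max flow = min cut = 13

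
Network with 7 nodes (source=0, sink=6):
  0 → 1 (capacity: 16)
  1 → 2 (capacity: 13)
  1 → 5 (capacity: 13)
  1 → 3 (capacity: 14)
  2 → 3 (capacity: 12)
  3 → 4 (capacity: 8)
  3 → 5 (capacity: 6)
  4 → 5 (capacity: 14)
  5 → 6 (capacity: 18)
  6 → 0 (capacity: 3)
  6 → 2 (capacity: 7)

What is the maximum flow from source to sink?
Maximum flow = 16

Max flow: 16

Flow assignment:
  0 → 1: 16/16
  1 → 5: 13/13
  1 → 3: 3/14
  3 → 5: 3/6
  5 → 6: 16/18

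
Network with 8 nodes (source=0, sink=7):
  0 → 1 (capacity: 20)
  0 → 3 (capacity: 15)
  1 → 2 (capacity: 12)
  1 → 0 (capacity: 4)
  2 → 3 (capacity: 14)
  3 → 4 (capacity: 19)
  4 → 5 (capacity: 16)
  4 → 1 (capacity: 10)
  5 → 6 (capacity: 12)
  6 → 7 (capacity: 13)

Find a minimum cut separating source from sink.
Min cut value = 12, edges: (5,6)

Min cut value: 12
Partition: S = [0, 1, 2, 3, 4, 5], T = [6, 7]
Cut edges: (5,6)

By max-flow min-cut theorem, max flow = min cut = 12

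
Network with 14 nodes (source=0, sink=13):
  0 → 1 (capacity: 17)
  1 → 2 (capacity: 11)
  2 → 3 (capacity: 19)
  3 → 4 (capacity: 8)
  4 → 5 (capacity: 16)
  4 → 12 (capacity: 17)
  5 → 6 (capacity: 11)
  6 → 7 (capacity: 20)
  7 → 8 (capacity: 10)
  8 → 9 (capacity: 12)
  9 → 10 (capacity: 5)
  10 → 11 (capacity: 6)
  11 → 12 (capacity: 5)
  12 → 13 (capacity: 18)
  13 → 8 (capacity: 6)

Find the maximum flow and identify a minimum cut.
Max flow = 8, Min cut edges: (3,4)

Maximum flow: 8
Minimum cut: (3,4)
Partition: S = [0, 1, 2, 3], T = [4, 5, 6, 7, 8, 9, 10, 11, 12, 13]

Max-flow min-cut theorem verified: both equal 8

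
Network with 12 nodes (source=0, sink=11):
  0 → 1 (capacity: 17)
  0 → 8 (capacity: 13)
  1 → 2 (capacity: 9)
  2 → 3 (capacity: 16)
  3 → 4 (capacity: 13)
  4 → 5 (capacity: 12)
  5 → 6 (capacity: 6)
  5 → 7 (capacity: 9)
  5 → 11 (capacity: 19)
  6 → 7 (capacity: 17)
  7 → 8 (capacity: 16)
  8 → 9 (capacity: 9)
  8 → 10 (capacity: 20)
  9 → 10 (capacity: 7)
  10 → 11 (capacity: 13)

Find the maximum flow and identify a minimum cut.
Max flow = 22, Min cut edges: (1,2), (10,11)

Maximum flow: 22
Minimum cut: (1,2), (10,11)
Partition: S = [0, 1, 6, 7, 8, 9, 10], T = [2, 3, 4, 5, 11]

Max-flow min-cut theorem verified: both equal 22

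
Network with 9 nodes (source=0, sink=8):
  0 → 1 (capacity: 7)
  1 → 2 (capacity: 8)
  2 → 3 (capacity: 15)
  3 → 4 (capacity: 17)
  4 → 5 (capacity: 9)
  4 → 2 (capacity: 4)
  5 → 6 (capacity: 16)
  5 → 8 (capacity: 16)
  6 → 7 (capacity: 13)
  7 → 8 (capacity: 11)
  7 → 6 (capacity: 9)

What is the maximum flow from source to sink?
Maximum flow = 7

Max flow: 7

Flow assignment:
  0 → 1: 7/7
  1 → 2: 7/8
  2 → 3: 7/15
  3 → 4: 7/17
  4 → 5: 7/9
  5 → 8: 7/16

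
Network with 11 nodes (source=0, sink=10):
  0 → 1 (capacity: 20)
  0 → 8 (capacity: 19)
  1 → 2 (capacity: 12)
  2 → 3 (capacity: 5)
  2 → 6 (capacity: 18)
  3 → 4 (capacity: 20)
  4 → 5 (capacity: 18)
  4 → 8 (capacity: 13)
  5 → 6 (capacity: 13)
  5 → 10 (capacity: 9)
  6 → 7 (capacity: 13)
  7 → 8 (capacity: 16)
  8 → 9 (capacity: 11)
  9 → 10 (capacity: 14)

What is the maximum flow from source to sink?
Maximum flow = 16

Max flow: 16

Flow assignment:
  0 → 1: 5/20
  0 → 8: 11/19
  1 → 2: 5/12
  2 → 3: 5/5
  3 → 4: 5/20
  4 → 5: 5/18
  5 → 10: 5/9
  8 → 9: 11/11
  9 → 10: 11/14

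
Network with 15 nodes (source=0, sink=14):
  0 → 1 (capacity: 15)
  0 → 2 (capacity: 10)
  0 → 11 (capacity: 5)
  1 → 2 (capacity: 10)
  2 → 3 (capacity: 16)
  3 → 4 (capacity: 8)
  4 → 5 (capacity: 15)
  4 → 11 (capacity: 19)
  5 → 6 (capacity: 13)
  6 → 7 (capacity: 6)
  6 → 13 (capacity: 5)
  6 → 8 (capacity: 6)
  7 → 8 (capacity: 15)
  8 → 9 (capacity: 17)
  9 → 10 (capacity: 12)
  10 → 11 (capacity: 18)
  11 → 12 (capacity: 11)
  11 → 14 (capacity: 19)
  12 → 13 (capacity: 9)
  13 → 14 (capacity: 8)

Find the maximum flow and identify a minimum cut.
Max flow = 13, Min cut edges: (0,11), (3,4)

Maximum flow: 13
Minimum cut: (0,11), (3,4)
Partition: S = [0, 1, 2, 3], T = [4, 5, 6, 7, 8, 9, 10, 11, 12, 13, 14]

Max-flow min-cut theorem verified: both equal 13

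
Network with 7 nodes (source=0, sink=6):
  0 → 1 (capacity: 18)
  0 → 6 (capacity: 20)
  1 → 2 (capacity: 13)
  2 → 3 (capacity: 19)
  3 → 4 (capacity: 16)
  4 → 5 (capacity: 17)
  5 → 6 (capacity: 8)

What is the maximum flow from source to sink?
Maximum flow = 28

Max flow: 28

Flow assignment:
  0 → 1: 8/18
  0 → 6: 20/20
  1 → 2: 8/13
  2 → 3: 8/19
  3 → 4: 8/16
  4 → 5: 8/17
  5 → 6: 8/8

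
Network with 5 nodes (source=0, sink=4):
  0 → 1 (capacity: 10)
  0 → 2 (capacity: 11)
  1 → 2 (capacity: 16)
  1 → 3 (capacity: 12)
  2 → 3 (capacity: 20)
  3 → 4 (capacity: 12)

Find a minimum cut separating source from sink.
Min cut value = 12, edges: (3,4)

Min cut value: 12
Partition: S = [0, 1, 2, 3], T = [4]
Cut edges: (3,4)

By max-flow min-cut theorem, max flow = min cut = 12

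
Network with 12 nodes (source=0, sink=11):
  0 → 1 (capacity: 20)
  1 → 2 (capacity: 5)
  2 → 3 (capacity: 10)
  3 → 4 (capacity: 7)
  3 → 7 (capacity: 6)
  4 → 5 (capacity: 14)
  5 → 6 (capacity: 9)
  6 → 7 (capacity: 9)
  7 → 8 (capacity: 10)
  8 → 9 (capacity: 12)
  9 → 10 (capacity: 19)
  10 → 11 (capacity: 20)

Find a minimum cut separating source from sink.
Min cut value = 5, edges: (1,2)

Min cut value: 5
Partition: S = [0, 1], T = [2, 3, 4, 5, 6, 7, 8, 9, 10, 11]
Cut edges: (1,2)

By max-flow min-cut theorem, max flow = min cut = 5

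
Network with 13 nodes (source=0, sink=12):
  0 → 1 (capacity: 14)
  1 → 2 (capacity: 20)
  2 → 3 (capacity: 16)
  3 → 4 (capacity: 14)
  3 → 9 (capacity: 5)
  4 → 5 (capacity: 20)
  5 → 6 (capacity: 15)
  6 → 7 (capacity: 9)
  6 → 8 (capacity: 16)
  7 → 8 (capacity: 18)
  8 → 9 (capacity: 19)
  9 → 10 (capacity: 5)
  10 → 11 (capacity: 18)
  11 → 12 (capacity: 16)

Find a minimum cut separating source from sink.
Min cut value = 5, edges: (9,10)

Min cut value: 5
Partition: S = [0, 1, 2, 3, 4, 5, 6, 7, 8, 9], T = [10, 11, 12]
Cut edges: (9,10)

By max-flow min-cut theorem, max flow = min cut = 5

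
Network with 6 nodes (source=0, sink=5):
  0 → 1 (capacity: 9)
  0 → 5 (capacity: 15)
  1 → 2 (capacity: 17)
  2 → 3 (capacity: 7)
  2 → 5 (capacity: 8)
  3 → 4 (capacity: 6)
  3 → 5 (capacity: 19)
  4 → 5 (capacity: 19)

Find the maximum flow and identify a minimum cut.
Max flow = 24, Min cut edges: (0,1), (0,5)

Maximum flow: 24
Minimum cut: (0,1), (0,5)
Partition: S = [0], T = [1, 2, 3, 4, 5]

Max-flow min-cut theorem verified: both equal 24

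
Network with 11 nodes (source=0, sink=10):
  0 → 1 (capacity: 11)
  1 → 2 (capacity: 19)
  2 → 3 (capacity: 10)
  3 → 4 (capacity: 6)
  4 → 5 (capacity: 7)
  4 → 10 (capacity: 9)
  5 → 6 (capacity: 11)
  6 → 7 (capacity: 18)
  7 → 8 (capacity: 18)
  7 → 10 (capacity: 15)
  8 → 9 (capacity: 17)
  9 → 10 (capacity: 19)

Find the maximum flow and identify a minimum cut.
Max flow = 6, Min cut edges: (3,4)

Maximum flow: 6
Minimum cut: (3,4)
Partition: S = [0, 1, 2, 3], T = [4, 5, 6, 7, 8, 9, 10]

Max-flow min-cut theorem verified: both equal 6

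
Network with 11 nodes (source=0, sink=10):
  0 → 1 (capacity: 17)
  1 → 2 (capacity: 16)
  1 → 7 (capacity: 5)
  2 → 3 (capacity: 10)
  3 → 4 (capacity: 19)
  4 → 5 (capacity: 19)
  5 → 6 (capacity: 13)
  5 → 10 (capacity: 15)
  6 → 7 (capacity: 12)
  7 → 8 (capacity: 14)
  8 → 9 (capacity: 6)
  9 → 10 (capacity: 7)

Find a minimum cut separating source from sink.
Min cut value = 15, edges: (1,7), (2,3)

Min cut value: 15
Partition: S = [0, 1, 2], T = [3, 4, 5, 6, 7, 8, 9, 10]
Cut edges: (1,7), (2,3)

By max-flow min-cut theorem, max flow = min cut = 15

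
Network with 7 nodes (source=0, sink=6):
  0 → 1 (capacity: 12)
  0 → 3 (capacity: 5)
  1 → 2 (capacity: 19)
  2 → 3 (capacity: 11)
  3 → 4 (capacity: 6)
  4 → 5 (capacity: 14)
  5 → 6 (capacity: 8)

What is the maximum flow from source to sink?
Maximum flow = 6

Max flow: 6

Flow assignment:
  0 → 1: 6/12
  1 → 2: 6/19
  2 → 3: 6/11
  3 → 4: 6/6
  4 → 5: 6/14
  5 → 6: 6/8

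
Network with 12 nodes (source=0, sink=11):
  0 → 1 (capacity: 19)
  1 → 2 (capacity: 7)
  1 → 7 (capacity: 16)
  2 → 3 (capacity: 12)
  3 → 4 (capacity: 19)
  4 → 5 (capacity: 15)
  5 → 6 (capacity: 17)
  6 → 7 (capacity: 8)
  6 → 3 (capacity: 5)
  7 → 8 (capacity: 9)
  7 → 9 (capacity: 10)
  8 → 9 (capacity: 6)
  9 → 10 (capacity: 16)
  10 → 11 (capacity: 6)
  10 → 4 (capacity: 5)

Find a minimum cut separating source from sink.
Min cut value = 6, edges: (10,11)

Min cut value: 6
Partition: S = [0, 1, 2, 3, 4, 5, 6, 7, 8, 9, 10], T = [11]
Cut edges: (10,11)

By max-flow min-cut theorem, max flow = min cut = 6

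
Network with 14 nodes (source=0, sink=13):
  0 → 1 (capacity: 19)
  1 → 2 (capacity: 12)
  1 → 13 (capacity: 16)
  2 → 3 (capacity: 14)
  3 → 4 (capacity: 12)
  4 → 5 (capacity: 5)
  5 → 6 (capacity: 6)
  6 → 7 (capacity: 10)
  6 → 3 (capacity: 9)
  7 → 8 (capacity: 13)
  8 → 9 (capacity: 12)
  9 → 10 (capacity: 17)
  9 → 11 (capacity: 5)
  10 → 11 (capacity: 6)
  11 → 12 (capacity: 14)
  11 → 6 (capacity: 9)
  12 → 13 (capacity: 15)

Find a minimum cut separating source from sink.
Min cut value = 19, edges: (0,1)

Min cut value: 19
Partition: S = [0], T = [1, 2, 3, 4, 5, 6, 7, 8, 9, 10, 11, 12, 13]
Cut edges: (0,1)

By max-flow min-cut theorem, max flow = min cut = 19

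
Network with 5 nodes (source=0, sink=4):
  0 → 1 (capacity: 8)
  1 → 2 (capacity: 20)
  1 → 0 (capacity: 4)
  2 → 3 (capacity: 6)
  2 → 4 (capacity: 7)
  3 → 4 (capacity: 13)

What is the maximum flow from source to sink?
Maximum flow = 8

Max flow: 8

Flow assignment:
  0 → 1: 8/8
  1 → 2: 8/20
  2 → 3: 1/6
  2 → 4: 7/7
  3 → 4: 1/13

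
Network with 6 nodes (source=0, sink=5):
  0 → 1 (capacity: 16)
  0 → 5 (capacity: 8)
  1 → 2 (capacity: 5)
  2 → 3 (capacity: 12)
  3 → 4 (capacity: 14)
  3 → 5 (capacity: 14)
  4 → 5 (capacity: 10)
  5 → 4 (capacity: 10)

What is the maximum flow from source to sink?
Maximum flow = 13

Max flow: 13

Flow assignment:
  0 → 1: 5/16
  0 → 5: 8/8
  1 → 2: 5/5
  2 → 3: 5/12
  3 → 5: 5/14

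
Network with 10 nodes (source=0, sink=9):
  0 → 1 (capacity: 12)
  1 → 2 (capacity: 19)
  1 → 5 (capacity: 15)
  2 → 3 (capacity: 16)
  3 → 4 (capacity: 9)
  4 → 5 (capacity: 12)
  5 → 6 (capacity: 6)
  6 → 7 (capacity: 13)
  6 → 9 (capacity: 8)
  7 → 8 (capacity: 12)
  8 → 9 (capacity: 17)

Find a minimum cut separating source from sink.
Min cut value = 6, edges: (5,6)

Min cut value: 6
Partition: S = [0, 1, 2, 3, 4, 5], T = [6, 7, 8, 9]
Cut edges: (5,6)

By max-flow min-cut theorem, max flow = min cut = 6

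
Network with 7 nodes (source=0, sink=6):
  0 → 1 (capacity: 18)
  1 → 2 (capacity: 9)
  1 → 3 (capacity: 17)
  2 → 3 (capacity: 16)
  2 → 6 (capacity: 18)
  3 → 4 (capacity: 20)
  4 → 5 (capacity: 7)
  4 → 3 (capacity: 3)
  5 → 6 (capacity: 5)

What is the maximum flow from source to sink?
Maximum flow = 14

Max flow: 14

Flow assignment:
  0 → 1: 14/18
  1 → 2: 9/9
  1 → 3: 5/17
  2 → 6: 9/18
  3 → 4: 5/20
  4 → 5: 5/7
  5 → 6: 5/5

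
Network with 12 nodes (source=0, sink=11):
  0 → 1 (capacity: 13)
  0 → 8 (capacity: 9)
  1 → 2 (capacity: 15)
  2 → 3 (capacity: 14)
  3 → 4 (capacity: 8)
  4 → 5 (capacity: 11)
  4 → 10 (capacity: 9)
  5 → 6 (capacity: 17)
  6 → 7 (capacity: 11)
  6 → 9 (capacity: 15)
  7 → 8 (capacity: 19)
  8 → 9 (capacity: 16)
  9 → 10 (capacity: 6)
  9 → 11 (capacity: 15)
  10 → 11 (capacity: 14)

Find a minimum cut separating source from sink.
Min cut value = 17, edges: (0,8), (3,4)

Min cut value: 17
Partition: S = [0, 1, 2, 3], T = [4, 5, 6, 7, 8, 9, 10, 11]
Cut edges: (0,8), (3,4)

By max-flow min-cut theorem, max flow = min cut = 17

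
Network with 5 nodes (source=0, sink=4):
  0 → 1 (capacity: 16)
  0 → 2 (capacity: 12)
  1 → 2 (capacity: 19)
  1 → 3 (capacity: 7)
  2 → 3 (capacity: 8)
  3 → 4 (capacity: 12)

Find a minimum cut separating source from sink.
Min cut value = 12, edges: (3,4)

Min cut value: 12
Partition: S = [0, 1, 2, 3], T = [4]
Cut edges: (3,4)

By max-flow min-cut theorem, max flow = min cut = 12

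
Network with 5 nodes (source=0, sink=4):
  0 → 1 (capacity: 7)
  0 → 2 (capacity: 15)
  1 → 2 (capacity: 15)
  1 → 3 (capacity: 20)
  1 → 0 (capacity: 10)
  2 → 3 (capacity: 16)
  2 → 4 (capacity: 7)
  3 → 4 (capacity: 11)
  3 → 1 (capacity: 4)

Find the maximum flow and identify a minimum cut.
Max flow = 18, Min cut edges: (2,4), (3,4)

Maximum flow: 18
Minimum cut: (2,4), (3,4)
Partition: S = [0, 1, 2, 3], T = [4]

Max-flow min-cut theorem verified: both equal 18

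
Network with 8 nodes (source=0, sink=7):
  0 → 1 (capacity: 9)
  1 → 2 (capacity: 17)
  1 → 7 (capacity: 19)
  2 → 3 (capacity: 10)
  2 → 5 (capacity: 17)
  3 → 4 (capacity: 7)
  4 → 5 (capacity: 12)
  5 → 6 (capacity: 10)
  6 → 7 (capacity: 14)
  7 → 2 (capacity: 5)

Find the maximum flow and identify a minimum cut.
Max flow = 9, Min cut edges: (0,1)

Maximum flow: 9
Minimum cut: (0,1)
Partition: S = [0], T = [1, 2, 3, 4, 5, 6, 7]

Max-flow min-cut theorem verified: both equal 9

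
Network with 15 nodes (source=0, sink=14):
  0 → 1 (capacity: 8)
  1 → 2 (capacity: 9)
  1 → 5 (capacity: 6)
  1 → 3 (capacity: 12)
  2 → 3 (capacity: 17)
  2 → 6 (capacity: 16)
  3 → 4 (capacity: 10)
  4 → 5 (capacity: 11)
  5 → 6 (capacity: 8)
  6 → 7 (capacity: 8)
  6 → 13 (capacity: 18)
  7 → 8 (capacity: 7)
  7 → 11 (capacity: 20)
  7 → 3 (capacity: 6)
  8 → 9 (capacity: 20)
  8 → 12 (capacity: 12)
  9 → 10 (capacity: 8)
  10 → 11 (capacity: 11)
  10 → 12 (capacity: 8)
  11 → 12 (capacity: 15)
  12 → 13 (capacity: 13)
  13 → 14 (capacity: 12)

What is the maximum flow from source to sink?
Maximum flow = 8

Max flow: 8

Flow assignment:
  0 → 1: 8/8
  1 → 2: 8/9
  2 → 6: 8/16
  6 → 13: 8/18
  13 → 14: 8/12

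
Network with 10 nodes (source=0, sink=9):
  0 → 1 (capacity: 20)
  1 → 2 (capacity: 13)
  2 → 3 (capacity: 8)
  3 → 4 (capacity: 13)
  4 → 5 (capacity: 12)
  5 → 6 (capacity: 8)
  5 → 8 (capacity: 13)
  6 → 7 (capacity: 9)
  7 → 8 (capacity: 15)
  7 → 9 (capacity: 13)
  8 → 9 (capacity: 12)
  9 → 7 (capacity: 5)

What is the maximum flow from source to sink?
Maximum flow = 8

Max flow: 8

Flow assignment:
  0 → 1: 8/20
  1 → 2: 8/13
  2 → 3: 8/8
  3 → 4: 8/13
  4 → 5: 8/12
  5 → 8: 8/13
  8 → 9: 8/12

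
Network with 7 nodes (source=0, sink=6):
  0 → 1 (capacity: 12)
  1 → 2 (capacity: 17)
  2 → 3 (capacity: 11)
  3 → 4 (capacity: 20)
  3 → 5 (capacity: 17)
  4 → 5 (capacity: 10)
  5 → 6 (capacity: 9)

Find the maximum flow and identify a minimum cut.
Max flow = 9, Min cut edges: (5,6)

Maximum flow: 9
Minimum cut: (5,6)
Partition: S = [0, 1, 2, 3, 4, 5], T = [6]

Max-flow min-cut theorem verified: both equal 9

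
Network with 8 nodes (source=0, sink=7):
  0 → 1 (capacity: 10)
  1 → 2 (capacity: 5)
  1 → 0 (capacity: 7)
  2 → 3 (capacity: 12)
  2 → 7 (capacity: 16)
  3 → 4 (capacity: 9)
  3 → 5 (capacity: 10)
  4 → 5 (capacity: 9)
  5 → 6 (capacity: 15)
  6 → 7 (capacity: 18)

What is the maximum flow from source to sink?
Maximum flow = 5

Max flow: 5

Flow assignment:
  0 → 1: 5/10
  1 → 2: 5/5
  2 → 7: 5/16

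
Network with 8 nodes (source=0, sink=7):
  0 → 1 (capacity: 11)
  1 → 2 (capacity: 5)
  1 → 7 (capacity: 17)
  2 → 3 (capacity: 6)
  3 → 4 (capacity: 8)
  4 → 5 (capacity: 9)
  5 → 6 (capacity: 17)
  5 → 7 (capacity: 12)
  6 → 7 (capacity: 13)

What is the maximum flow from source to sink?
Maximum flow = 11

Max flow: 11

Flow assignment:
  0 → 1: 11/11
  1 → 7: 11/17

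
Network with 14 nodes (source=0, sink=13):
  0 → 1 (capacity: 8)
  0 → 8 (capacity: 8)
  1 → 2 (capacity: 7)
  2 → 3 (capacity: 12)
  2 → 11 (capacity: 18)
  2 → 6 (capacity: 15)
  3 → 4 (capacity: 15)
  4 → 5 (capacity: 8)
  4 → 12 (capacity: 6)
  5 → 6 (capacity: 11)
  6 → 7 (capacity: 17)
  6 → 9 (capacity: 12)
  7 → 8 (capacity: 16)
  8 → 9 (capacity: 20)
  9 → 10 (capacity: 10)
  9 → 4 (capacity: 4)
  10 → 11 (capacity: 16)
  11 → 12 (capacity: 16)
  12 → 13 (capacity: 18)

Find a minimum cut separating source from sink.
Min cut value = 15, edges: (0,8), (1,2)

Min cut value: 15
Partition: S = [0, 1], T = [2, 3, 4, 5, 6, 7, 8, 9, 10, 11, 12, 13]
Cut edges: (0,8), (1,2)

By max-flow min-cut theorem, max flow = min cut = 15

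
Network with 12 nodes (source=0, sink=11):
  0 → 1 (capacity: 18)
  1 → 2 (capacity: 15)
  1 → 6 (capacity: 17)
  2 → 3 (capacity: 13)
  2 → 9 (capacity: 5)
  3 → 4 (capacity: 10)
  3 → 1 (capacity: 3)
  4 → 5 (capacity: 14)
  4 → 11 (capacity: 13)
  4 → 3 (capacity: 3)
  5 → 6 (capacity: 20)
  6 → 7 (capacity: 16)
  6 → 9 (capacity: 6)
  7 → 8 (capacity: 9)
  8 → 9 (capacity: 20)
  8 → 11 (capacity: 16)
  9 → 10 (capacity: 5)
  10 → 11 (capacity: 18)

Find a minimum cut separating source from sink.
Min cut value = 18, edges: (0,1)

Min cut value: 18
Partition: S = [0], T = [1, 2, 3, 4, 5, 6, 7, 8, 9, 10, 11]
Cut edges: (0,1)

By max-flow min-cut theorem, max flow = min cut = 18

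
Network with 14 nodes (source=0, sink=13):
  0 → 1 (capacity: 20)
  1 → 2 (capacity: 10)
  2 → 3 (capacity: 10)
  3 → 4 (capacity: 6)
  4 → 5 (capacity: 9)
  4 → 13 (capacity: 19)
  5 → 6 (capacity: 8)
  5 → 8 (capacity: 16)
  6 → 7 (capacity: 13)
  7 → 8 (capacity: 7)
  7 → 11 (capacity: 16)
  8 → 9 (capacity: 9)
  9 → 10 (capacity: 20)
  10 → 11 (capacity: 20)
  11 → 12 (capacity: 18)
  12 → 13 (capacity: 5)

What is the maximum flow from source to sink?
Maximum flow = 6

Max flow: 6

Flow assignment:
  0 → 1: 6/20
  1 → 2: 6/10
  2 → 3: 6/10
  3 → 4: 6/6
  4 → 13: 6/19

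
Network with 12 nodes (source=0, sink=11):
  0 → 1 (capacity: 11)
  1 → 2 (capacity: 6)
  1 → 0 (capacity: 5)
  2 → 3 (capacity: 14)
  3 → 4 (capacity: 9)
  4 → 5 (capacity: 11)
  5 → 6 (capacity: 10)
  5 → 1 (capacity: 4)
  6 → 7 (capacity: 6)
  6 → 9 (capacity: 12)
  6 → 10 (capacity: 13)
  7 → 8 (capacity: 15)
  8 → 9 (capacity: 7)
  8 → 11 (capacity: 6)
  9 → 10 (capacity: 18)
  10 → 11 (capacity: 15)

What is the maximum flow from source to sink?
Maximum flow = 6

Max flow: 6

Flow assignment:
  0 → 1: 6/11
  1 → 2: 6/6
  2 → 3: 6/14
  3 → 4: 6/9
  4 → 5: 6/11
  5 → 6: 6/10
  6 → 10: 6/13
  10 → 11: 6/15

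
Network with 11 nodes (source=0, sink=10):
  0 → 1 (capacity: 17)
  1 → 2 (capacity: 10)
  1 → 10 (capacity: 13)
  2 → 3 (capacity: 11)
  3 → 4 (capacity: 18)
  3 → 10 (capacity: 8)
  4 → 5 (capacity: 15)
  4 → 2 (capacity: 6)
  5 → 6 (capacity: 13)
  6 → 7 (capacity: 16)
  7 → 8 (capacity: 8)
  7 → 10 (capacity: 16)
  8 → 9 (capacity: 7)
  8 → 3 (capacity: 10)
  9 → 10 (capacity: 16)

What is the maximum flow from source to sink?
Maximum flow = 17

Max flow: 17

Flow assignment:
  0 → 1: 17/17
  1 → 2: 4/10
  1 → 10: 13/13
  2 → 3: 4/11
  3 → 10: 4/8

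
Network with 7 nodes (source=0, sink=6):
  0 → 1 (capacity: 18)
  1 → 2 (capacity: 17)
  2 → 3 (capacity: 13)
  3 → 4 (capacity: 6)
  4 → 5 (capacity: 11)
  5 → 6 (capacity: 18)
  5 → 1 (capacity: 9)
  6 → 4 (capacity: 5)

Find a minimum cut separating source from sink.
Min cut value = 6, edges: (3,4)

Min cut value: 6
Partition: S = [0, 1, 2, 3], T = [4, 5, 6]
Cut edges: (3,4)

By max-flow min-cut theorem, max flow = min cut = 6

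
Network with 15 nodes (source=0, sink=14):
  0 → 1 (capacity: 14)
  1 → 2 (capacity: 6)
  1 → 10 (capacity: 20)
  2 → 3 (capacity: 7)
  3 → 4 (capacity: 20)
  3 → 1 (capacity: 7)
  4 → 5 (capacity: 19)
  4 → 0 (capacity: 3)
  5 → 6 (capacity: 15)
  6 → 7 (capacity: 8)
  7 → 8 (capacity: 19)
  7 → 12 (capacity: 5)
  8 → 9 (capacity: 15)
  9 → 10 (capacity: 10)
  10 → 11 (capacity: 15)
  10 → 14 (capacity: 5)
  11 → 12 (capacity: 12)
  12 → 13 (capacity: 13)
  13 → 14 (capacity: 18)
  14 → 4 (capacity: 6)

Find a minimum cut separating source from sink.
Min cut value = 14, edges: (0,1)

Min cut value: 14
Partition: S = [0], T = [1, 2, 3, 4, 5, 6, 7, 8, 9, 10, 11, 12, 13, 14]
Cut edges: (0,1)

By max-flow min-cut theorem, max flow = min cut = 14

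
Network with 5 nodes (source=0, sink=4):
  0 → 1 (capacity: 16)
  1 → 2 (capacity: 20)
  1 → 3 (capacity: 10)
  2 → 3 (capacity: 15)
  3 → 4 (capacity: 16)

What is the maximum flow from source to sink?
Maximum flow = 16

Max flow: 16

Flow assignment:
  0 → 1: 16/16
  1 → 2: 6/20
  1 → 3: 10/10
  2 → 3: 6/15
  3 → 4: 16/16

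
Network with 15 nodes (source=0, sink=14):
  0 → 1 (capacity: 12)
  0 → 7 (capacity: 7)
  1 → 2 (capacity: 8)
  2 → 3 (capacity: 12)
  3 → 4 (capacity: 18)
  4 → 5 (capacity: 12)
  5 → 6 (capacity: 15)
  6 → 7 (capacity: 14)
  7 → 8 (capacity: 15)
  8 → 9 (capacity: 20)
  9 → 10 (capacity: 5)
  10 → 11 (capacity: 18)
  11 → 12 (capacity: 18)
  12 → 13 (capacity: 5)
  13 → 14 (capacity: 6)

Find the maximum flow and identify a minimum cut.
Max flow = 5, Min cut edges: (12,13)

Maximum flow: 5
Minimum cut: (12,13)
Partition: S = [0, 1, 2, 3, 4, 5, 6, 7, 8, 9, 10, 11, 12], T = [13, 14]

Max-flow min-cut theorem verified: both equal 5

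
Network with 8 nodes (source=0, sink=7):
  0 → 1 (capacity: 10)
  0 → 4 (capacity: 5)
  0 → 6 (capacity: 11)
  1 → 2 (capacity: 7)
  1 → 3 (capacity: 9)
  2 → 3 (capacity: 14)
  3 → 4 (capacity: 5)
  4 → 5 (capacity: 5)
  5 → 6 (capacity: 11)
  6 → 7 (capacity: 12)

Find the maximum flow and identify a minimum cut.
Max flow = 12, Min cut edges: (6,7)

Maximum flow: 12
Minimum cut: (6,7)
Partition: S = [0, 1, 2, 3, 4, 5, 6], T = [7]

Max-flow min-cut theorem verified: both equal 12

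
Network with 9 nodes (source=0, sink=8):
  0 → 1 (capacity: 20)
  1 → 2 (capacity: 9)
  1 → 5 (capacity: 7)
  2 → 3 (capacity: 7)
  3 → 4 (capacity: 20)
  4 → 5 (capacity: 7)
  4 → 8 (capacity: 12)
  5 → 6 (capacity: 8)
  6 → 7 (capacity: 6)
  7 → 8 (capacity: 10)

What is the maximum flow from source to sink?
Maximum flow = 13

Max flow: 13

Flow assignment:
  0 → 1: 13/20
  1 → 2: 7/9
  1 → 5: 6/7
  2 → 3: 7/7
  3 → 4: 7/20
  4 → 8: 7/12
  5 → 6: 6/8
  6 → 7: 6/6
  7 → 8: 6/10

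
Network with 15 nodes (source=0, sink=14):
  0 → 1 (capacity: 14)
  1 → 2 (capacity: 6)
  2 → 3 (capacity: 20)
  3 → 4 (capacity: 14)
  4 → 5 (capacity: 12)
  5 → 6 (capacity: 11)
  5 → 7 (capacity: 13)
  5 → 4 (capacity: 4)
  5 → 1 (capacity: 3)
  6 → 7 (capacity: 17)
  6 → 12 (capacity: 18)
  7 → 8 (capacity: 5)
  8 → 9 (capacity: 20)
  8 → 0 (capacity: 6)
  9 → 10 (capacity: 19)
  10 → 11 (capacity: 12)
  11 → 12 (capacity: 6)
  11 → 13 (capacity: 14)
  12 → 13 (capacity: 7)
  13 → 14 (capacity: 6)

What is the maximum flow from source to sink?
Maximum flow = 6

Max flow: 6

Flow assignment:
  0 → 1: 6/14
  1 → 2: 6/6
  2 → 3: 6/20
  3 → 4: 6/14
  4 → 5: 6/12
  5 → 6: 6/11
  6 → 12: 6/18
  12 → 13: 6/7
  13 → 14: 6/6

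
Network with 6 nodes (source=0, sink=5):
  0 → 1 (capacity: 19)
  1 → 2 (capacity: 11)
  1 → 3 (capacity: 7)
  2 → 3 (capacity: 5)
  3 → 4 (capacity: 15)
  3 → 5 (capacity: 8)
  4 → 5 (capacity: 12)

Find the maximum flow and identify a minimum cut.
Max flow = 12, Min cut edges: (1,3), (2,3)

Maximum flow: 12
Minimum cut: (1,3), (2,3)
Partition: S = [0, 1, 2], T = [3, 4, 5]

Max-flow min-cut theorem verified: both equal 12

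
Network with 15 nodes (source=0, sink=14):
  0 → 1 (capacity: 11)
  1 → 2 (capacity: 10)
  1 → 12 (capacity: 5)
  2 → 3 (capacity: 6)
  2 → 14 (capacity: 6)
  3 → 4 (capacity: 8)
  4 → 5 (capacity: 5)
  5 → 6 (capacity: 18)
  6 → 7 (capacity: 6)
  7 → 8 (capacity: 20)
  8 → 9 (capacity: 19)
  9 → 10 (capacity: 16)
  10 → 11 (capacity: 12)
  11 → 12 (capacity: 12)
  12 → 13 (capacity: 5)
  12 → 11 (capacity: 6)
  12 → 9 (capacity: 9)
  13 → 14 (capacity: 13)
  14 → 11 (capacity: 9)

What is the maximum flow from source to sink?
Maximum flow = 11

Max flow: 11

Flow assignment:
  0 → 1: 11/11
  1 → 2: 6/10
  1 → 12: 5/5
  2 → 14: 6/6
  12 → 13: 5/5
  13 → 14: 5/13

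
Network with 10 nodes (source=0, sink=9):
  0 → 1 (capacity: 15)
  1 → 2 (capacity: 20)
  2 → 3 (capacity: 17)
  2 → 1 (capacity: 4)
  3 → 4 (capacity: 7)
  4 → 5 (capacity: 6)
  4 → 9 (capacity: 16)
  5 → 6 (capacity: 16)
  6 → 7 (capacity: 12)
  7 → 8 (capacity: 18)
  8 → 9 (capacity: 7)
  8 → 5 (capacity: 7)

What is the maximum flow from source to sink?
Maximum flow = 7

Max flow: 7

Flow assignment:
  0 → 1: 7/15
  1 → 2: 7/20
  2 → 3: 7/17
  3 → 4: 7/7
  4 → 9: 7/16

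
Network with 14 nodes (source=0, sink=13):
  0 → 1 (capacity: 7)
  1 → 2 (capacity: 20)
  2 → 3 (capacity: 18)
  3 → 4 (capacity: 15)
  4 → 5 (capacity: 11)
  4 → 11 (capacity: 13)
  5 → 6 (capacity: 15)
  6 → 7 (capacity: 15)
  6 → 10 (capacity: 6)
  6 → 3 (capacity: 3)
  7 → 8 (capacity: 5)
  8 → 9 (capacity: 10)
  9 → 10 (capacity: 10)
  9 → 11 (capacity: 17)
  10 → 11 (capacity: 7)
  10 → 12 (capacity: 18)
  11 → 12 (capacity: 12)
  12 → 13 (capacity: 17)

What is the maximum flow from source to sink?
Maximum flow = 7

Max flow: 7

Flow assignment:
  0 → 1: 7/7
  1 → 2: 7/20
  2 → 3: 7/18
  3 → 4: 7/15
  4 → 11: 7/13
  11 → 12: 7/12
  12 → 13: 7/17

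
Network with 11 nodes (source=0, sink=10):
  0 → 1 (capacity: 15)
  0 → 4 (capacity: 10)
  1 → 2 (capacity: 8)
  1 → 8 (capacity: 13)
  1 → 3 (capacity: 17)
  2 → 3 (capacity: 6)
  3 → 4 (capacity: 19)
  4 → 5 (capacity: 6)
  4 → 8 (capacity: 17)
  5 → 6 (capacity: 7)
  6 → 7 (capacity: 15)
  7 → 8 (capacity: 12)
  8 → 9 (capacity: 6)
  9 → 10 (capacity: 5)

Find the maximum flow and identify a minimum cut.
Max flow = 5, Min cut edges: (9,10)

Maximum flow: 5
Minimum cut: (9,10)
Partition: S = [0, 1, 2, 3, 4, 5, 6, 7, 8, 9], T = [10]

Max-flow min-cut theorem verified: both equal 5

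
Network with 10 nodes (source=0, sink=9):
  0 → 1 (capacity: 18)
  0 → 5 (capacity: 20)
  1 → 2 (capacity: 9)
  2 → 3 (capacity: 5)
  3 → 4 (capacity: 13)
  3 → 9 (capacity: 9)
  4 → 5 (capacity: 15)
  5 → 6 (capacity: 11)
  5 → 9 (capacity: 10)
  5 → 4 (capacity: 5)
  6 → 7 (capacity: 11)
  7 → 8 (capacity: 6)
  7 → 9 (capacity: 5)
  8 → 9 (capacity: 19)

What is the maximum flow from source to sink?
Maximum flow = 25

Max flow: 25

Flow assignment:
  0 → 1: 5/18
  0 → 5: 20/20
  1 → 2: 5/9
  2 → 3: 5/5
  3 → 9: 5/9
  5 → 6: 10/11
  5 → 9: 10/10
  6 → 7: 10/11
  7 → 8: 5/6
  7 → 9: 5/5
  8 → 9: 5/19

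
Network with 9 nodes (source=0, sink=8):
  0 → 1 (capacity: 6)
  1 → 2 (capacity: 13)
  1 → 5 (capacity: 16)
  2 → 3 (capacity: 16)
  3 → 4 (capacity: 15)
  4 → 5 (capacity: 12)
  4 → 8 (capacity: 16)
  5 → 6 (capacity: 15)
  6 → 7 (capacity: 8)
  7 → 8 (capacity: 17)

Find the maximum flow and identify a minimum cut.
Max flow = 6, Min cut edges: (0,1)

Maximum flow: 6
Minimum cut: (0,1)
Partition: S = [0], T = [1, 2, 3, 4, 5, 6, 7, 8]

Max-flow min-cut theorem verified: both equal 6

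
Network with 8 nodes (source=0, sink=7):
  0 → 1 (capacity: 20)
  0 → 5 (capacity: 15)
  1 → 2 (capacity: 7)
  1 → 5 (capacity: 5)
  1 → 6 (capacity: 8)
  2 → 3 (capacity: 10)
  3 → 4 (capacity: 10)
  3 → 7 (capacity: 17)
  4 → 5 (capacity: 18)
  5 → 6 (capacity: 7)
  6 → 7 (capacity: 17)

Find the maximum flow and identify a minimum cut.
Max flow = 22, Min cut edges: (1,2), (1,6), (5,6)

Maximum flow: 22
Minimum cut: (1,2), (1,6), (5,6)
Partition: S = [0, 1, 4, 5], T = [2, 3, 6, 7]

Max-flow min-cut theorem verified: both equal 22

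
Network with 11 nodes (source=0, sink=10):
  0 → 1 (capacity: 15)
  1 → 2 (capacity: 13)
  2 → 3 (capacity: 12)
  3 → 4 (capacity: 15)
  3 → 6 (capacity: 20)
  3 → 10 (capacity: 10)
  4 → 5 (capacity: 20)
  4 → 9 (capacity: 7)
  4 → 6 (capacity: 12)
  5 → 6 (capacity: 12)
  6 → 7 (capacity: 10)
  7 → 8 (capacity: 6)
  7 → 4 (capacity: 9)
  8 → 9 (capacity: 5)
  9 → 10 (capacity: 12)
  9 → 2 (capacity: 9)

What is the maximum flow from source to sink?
Maximum flow = 12

Max flow: 12

Flow assignment:
  0 → 1: 12/15
  1 → 2: 12/13
  2 → 3: 12/12
  3 → 4: 2/15
  3 → 10: 10/10
  4 → 9: 2/7
  9 → 10: 2/12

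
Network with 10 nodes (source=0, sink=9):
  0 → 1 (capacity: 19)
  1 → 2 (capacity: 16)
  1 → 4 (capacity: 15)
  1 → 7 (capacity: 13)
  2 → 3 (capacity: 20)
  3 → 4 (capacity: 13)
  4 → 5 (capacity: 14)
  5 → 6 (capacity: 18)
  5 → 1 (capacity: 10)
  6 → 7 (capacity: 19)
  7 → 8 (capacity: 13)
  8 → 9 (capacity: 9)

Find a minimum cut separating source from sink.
Min cut value = 9, edges: (8,9)

Min cut value: 9
Partition: S = [0, 1, 2, 3, 4, 5, 6, 7, 8], T = [9]
Cut edges: (8,9)

By max-flow min-cut theorem, max flow = min cut = 9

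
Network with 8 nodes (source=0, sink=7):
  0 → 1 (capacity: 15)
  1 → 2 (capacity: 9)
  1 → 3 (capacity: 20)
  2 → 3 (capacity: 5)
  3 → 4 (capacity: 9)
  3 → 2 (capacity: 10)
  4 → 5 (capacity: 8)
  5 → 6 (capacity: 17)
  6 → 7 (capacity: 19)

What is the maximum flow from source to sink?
Maximum flow = 8

Max flow: 8

Flow assignment:
  0 → 1: 8/15
  1 → 3: 8/20
  3 → 4: 8/9
  4 → 5: 8/8
  5 → 6: 8/17
  6 → 7: 8/19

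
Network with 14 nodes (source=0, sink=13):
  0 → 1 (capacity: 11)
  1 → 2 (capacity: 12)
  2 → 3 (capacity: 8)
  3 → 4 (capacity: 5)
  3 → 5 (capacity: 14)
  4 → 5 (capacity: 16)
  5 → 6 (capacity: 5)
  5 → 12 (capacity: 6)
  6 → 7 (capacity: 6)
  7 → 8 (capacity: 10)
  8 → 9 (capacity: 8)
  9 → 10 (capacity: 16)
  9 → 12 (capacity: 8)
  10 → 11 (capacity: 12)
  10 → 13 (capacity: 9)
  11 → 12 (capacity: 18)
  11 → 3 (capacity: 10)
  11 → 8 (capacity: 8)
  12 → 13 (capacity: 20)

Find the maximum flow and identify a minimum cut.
Max flow = 8, Min cut edges: (2,3)

Maximum flow: 8
Minimum cut: (2,3)
Partition: S = [0, 1, 2], T = [3, 4, 5, 6, 7, 8, 9, 10, 11, 12, 13]

Max-flow min-cut theorem verified: both equal 8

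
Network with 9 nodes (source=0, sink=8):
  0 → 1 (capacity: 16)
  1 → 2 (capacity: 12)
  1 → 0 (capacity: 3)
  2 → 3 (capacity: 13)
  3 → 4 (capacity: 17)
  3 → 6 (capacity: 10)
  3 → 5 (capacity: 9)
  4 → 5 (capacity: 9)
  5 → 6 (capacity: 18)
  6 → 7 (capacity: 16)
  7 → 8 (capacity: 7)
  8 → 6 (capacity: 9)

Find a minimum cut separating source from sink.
Min cut value = 7, edges: (7,8)

Min cut value: 7
Partition: S = [0, 1, 2, 3, 4, 5, 6, 7], T = [8]
Cut edges: (7,8)

By max-flow min-cut theorem, max flow = min cut = 7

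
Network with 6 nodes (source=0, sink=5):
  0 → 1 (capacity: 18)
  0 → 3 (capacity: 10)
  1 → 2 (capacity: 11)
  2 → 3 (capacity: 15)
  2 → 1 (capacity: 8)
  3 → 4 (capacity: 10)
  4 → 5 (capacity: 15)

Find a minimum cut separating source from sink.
Min cut value = 10, edges: (3,4)

Min cut value: 10
Partition: S = [0, 1, 2, 3], T = [4, 5]
Cut edges: (3,4)

By max-flow min-cut theorem, max flow = min cut = 10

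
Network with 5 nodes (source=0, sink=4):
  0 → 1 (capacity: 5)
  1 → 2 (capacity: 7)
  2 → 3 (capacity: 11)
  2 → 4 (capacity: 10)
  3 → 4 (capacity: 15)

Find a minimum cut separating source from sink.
Min cut value = 5, edges: (0,1)

Min cut value: 5
Partition: S = [0], T = [1, 2, 3, 4]
Cut edges: (0,1)

By max-flow min-cut theorem, max flow = min cut = 5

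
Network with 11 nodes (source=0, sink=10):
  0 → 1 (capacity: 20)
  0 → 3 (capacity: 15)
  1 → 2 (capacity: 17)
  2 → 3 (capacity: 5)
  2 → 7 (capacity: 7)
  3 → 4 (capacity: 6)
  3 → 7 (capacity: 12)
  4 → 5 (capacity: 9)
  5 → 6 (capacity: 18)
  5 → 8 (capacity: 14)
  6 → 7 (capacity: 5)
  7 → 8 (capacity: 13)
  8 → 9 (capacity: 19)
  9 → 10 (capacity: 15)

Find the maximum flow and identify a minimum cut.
Max flow = 15, Min cut edges: (9,10)

Maximum flow: 15
Minimum cut: (9,10)
Partition: S = [0, 1, 2, 3, 4, 5, 6, 7, 8, 9], T = [10]

Max-flow min-cut theorem verified: both equal 15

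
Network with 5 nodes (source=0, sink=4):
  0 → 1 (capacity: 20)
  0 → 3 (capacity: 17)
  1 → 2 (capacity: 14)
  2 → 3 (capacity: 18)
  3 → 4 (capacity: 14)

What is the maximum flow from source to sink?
Maximum flow = 14

Max flow: 14

Flow assignment:
  0 → 1: 14/20
  1 → 2: 14/14
  2 → 3: 14/18
  3 → 4: 14/14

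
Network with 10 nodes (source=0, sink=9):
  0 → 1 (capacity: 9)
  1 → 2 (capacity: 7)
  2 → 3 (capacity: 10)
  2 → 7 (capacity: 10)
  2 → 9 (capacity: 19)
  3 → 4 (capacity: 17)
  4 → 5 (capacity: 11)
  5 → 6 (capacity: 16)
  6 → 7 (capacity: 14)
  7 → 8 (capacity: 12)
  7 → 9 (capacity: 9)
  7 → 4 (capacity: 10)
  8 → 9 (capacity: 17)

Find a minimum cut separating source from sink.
Min cut value = 7, edges: (1,2)

Min cut value: 7
Partition: S = [0, 1], T = [2, 3, 4, 5, 6, 7, 8, 9]
Cut edges: (1,2)

By max-flow min-cut theorem, max flow = min cut = 7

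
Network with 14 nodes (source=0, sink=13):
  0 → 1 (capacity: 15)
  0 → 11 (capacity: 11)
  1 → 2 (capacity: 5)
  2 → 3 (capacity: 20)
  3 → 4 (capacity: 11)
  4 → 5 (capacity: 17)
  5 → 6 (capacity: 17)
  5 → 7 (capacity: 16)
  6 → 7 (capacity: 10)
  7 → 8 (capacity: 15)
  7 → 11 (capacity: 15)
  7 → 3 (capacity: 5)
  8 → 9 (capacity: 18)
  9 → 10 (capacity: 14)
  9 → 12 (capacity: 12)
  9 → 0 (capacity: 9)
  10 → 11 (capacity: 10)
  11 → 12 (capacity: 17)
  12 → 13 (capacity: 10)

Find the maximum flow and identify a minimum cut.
Max flow = 10, Min cut edges: (12,13)

Maximum flow: 10
Minimum cut: (12,13)
Partition: S = [0, 1, 2, 3, 4, 5, 6, 7, 8, 9, 10, 11, 12], T = [13]

Max-flow min-cut theorem verified: both equal 10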